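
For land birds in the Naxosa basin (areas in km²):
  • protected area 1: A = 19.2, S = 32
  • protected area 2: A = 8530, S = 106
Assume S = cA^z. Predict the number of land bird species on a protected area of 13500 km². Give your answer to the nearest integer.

z = ln(106/32) / ln(8530/19.2) = 1.1977 / 6.0964 = 0.1965
c = 32 / 19.2^0.1965 = 32 / 1.787 = 17.91
S₃ = 17.91 × 13500^0.1965 = 17.91 × 6.478 ≈ 116

116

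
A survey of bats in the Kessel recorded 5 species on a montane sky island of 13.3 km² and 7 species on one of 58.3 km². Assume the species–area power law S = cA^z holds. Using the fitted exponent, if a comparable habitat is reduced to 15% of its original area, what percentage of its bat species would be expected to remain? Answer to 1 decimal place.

64.9%

z = ln(7/5) / ln(58.3/13.3) = 0.3365 / 1.4778 = 0.2277
S_new/S_old = (A_new/A_old)^z = 0.15^0.2277 = exp(0.2277 × -1.8971) = 0.6493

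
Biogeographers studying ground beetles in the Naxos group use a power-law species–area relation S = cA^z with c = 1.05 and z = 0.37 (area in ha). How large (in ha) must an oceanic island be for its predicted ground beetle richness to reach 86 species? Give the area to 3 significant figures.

148000 ha

86 = 1.05 × A^0.37  ⇒  A^0.37 = 86/1.05 = 81.9
ln A = ln(81.9) / 0.37 = 4.4056 / 0.37 = 11.9069
A = e^11.9069 ≈ 148288 ha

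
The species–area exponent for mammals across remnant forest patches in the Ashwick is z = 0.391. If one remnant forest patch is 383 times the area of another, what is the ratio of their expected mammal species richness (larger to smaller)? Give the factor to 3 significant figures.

S₂/S₁ = (A₂/A₁)^z = 383^0.391
ln(S₂/S₁) = 0.391 × ln 383 = 0.391 × 5.9480 = 2.3257
S₂/S₁ = e^2.3257 ≈ 10.23

10.2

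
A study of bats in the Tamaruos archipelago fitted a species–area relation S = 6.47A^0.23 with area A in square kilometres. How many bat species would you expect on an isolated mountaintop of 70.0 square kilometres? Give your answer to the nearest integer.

S = 6.47 × 70^0.23
ln S = ln 6.47 + 0.23 × ln 70 = 1.8672 + 0.23 × 4.2485 = 2.8443
S = e^2.8443 ≈ 17.19

17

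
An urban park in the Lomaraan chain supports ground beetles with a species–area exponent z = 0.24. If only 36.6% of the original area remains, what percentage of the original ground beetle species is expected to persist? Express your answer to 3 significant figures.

S_new/S_old = (A_new/A_old)^z = 0.366^0.24
= exp(0.24 × ln 0.366) = exp(0.24 × -1.0051) = exp(-0.2412) ≈ 0.7857

78.6%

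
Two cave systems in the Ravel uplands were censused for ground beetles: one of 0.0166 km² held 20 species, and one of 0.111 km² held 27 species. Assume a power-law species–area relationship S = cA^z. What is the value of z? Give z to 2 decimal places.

0.16

Taking logs: ln S = ln c + z ln A, so z = (ln S₂ − ln S₁)/(ln A₂ − ln A₁).
z = ln(27/20) / ln(0.111/0.0166) = ln(1.35) / ln(6.687) = 0.3001 / 1.9001 = 0.1579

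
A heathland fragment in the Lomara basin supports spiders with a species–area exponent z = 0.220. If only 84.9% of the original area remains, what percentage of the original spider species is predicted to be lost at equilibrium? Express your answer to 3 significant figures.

S_new/S_old = (A_new/A_old)^z = 0.849^0.22
= exp(0.22 × ln 0.849) = exp(0.22 × -0.1637) = exp(-0.0360) ≈ 0.9646
Fraction lost = 1 − 0.9646 = 0.03537

3.54%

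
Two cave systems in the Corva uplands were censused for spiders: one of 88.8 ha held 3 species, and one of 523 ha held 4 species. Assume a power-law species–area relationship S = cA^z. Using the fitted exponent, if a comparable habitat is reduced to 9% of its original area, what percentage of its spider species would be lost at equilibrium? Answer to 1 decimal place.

z = ln(4/3) / ln(523/88.8) = 0.2877 / 1.7732 = 0.1622
S_new/S_old = (A_new/A_old)^z = 0.09^0.1622 = exp(0.1622 × -2.4079) = 0.6766
Fraction lost = 1 − 0.6766 = 0.3234

32.3%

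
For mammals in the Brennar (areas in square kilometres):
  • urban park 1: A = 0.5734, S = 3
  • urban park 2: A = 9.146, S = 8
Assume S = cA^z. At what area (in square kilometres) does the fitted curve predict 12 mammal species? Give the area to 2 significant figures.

29 square kilometres

z = ln(8/3) / ln(9.146/0.5734) = 0.9808 / 2.7695 = 0.3542
c = 3 / 0.5734^0.3542 = 3 / 0.8212 = 3.653
A = (12/3.653)^(1/0.3542) ⇒ ln A = ln(3.285)/0.3542 = 3.3582
A = e^3.3582 ≈ 28.74 square kilometres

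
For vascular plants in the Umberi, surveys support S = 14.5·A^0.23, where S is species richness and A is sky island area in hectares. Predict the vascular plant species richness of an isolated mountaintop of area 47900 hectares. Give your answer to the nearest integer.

S = 14.5 × 47900^0.23
ln S = ln 14.5 + 0.23 × ln 47900 = 2.6741 + 0.23 × 10.7769 = 5.1528
S = e^5.1528 ≈ 172.9

173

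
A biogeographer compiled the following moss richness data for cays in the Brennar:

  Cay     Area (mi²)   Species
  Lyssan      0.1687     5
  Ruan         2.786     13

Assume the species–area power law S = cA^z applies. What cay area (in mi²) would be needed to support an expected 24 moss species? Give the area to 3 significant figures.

16.8 mi²

z = ln(13/5) / ln(2.786/0.1687) = 0.9555 / 2.8042 = 0.3407
c = 5 / 0.1687^0.3407 = 5 / 0.5453 = 9.169
A = (24/9.169)^(1/0.3407) ⇒ ln A = ln(2.618)/0.3407 = 2.8239
A = e^2.8239 ≈ 16.84 mi²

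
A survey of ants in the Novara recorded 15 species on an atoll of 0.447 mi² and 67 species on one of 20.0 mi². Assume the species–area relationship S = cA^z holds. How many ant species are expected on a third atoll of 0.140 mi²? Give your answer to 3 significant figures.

z = ln(67/15) / ln(20/0.447) = 1.4966 / 3.8009 = 0.3938
c = 15 / 0.447^0.3938 = 15 / 0.7283 = 20.6
S₃ = 20.6 × 0.14^0.3938 = 20.6 × 0.4611 ≈ 9.497

9.50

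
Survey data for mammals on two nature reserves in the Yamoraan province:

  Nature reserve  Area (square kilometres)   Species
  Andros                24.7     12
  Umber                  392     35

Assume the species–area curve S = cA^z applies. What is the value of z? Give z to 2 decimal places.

0.39

Taking logs: ln S = ln c + z ln A, so z = (ln S₂ − ln S₁)/(ln A₂ − ln A₁).
z = ln(35/12) / ln(392/24.7) = ln(2.917) / ln(15.87) = 1.0704 / 2.7645 = 0.3872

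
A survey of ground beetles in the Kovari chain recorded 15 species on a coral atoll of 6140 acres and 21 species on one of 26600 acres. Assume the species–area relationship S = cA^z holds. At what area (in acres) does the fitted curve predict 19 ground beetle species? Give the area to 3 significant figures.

z = ln(21/15) / ln(26600/6140) = 0.3365 / 1.4661 = 0.2295
c = 15 / 6140^0.2295 = 15 / 7.403 = 2.026
A = (19/2.026)^(1/0.2295) ⇒ ln A = ln(9.377)/0.2295 = 9.7526
A = e^9.7526 ≈ 17199 acres

17200 acres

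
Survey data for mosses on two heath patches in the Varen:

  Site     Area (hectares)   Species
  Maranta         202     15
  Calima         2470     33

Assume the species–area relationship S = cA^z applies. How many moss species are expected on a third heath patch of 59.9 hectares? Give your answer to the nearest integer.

10

z = ln(33/15) / ln(2470/202) = 0.7885 / 2.5037 = 0.3149
c = 15 / 202^0.3149 = 15 / 5.321 = 2.819
S₃ = 2.819 × 59.9^0.3149 = 2.819 × 3.629 ≈ 10.23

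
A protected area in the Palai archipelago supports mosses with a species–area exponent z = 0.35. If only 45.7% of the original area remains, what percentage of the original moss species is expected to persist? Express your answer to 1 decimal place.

76.0%

S_new/S_old = (A_new/A_old)^z = 0.457^0.35
= exp(0.35 × ln 0.457) = exp(0.35 × -0.7831) = exp(-0.2741) ≈ 0.7603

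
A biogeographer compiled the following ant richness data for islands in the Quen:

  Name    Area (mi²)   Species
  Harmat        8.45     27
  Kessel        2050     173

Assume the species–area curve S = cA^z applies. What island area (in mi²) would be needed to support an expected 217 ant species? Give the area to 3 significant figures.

z = ln(173/27) / ln(2050/8.45) = 1.8575 / 5.4914 = 0.3382
c = 27 / 8.45^0.3382 = 27 / 2.058 = 13.12
A = (217/13.12)^(1/0.3382) ⇒ ln A = ln(16.54)/0.3382 = 8.2955
A = e^8.2955 ≈ 4006 mi²

4010 mi²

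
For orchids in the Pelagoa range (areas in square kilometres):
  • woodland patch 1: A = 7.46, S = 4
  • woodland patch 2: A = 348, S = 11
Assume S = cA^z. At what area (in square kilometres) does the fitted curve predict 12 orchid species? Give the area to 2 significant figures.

z = ln(11/4) / ln(348/7.46) = 1.0116 / 3.8426 = 0.2633
c = 4 / 7.46^0.2633 = 4 / 1.697 = 2.357
A = (12/2.357)^(1/0.2633) ⇒ ln A = ln(5.092)/0.2633 = 6.1827
A = e^6.1827 ≈ 484.3 square kilometres

480 square kilometres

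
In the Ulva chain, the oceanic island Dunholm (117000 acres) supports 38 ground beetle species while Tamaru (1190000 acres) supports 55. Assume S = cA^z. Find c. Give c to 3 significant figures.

5.91

z = ln(S₂/S₁) / ln(A₂/A₁) = ln(55/38) / ln(1190000/117000) = 0.3697 / 2.3195 = 0.1594
c = S₁ / A₁^z = 38 / 117000^0.1594 = 38 / 6.425 = 5.914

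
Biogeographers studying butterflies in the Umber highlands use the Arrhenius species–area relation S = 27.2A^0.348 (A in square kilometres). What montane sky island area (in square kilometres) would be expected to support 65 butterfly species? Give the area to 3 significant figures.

65 = 27.2 × A^0.348  ⇒  A^0.348 = 65/27.2 = 2.39
ln A = ln(2.39) / 0.348 = 0.8712 / 0.348 = 2.5034
A = e^2.5034 ≈ 12.22 square kilometres

12.2 square kilometres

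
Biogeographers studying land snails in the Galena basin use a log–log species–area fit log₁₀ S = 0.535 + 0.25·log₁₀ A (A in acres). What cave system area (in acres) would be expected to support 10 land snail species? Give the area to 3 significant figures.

72.4 acres

10 = 3.428 × A^0.25  ⇒  A^0.25 = 10/3.428 = 2.917
ln A = ln(2.917) / 0.25 = 1.0707 / 0.25 = 4.2828
A = e^4.2828 ≈ 72.44 acres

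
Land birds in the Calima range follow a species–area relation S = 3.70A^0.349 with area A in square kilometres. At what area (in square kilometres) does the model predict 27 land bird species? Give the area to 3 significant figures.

27 = 3.7 × A^0.349  ⇒  A^0.349 = 27/3.7 = 7.297
ln A = ln(7.297) / 0.349 = 1.9875 / 0.349 = 5.6949
A = e^5.6949 ≈ 297.3 square kilometres

297 square kilometres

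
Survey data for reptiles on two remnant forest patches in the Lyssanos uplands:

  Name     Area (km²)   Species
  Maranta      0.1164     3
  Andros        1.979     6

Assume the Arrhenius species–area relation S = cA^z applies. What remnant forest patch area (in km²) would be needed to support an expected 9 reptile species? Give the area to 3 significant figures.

z = ln(6/3) / ln(1.979/0.1164) = 0.6931 / 2.8333 = 0.2446
c = 3 / 0.1164^0.2446 = 3 / 0.5909 = 5.077
A = (9/5.077)^(1/0.2446) ⇒ ln A = ln(1.773)/0.2446 = 2.3400
A = e^2.3400 ≈ 10.38 km²

10.4 km²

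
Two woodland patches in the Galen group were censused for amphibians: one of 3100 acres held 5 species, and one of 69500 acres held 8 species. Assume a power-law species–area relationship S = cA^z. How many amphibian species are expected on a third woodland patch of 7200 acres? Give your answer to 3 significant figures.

z = ln(8/5) / ln(69500/3100) = 0.4700 / 3.1099 = 0.1511
c = 5 / 3100^0.1511 = 5 / 3.37 = 1.484
S₃ = 1.484 × 7200^0.1511 = 1.484 × 3.828 ≈ 5.679

5.68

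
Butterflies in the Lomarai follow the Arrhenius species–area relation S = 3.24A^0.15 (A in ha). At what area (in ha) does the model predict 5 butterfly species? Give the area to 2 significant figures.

5 = 3.24 × A^0.15  ⇒  A^0.15 = 5/3.24 = 1.543
ln A = ln(1.543) / 0.15 = 0.4339 / 0.15 = 2.8924
A = e^2.8924 ≈ 18.04 ha

18 ha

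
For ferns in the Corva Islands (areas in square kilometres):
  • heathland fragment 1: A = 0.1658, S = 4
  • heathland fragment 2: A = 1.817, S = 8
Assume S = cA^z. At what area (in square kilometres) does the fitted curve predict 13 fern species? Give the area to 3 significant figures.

9.72 square kilometres

z = ln(8/4) / ln(1.817/0.1658) = 0.6931 / 2.3942 = 0.2895
c = 4 / 0.1658^0.2895 = 4 / 0.5944 = 6.73
A = (13/6.73)^(1/0.2895) ⇒ ln A = ln(1.932)/0.2895 = 2.2742
A = e^2.2742 ≈ 9.72 square kilometres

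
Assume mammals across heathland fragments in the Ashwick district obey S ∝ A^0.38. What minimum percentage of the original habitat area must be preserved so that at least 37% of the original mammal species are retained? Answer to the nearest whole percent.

7%

Need (A_new/A_old)^0.38 = 0.37, so A_new/A_old = 0.37^(1/0.38) = 0.37^2.632
ln(A_new/A_old) = ln 0.37 / 0.38 = -0.9943 / 0.38 = -2.6165
A_new/A_old = e^-2.6165 ≈ 0.07306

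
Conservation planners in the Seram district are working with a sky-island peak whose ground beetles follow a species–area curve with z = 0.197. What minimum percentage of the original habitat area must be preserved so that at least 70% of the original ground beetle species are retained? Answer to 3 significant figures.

Need (A_new/A_old)^0.197 = 0.7, so A_new/A_old = 0.7^(1/0.197) = 0.7^5.076
ln(A_new/A_old) = ln 0.7 / 0.197 = -0.3567 / 0.197 = -1.8105
A_new/A_old = e^-1.8105 ≈ 0.1636

16.4%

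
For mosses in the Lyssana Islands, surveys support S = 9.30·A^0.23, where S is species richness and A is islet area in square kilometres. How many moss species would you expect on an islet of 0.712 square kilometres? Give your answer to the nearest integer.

9 species

S = 9.3 × 0.712^0.23
ln S = ln 9.3 + 0.23 × ln 0.712 = 2.2300 + 0.23 × -0.3397 = 2.1519
S = e^2.1519 ≈ 8.601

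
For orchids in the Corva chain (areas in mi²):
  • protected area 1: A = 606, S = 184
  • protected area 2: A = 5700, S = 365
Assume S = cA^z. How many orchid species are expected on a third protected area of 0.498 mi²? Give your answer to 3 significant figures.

z = ln(365/184) / ln(5700/606) = 0.6850 / 2.2413 = 0.3056
c = 184 / 606^0.3056 = 184 / 7.085 = 25.97
S₃ = 25.97 × 0.498^0.3056 = 25.97 × 0.8081 ≈ 20.99

21.0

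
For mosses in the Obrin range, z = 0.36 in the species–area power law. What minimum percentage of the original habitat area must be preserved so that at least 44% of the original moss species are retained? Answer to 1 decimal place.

Need (A_new/A_old)^0.36 = 0.44, so A_new/A_old = 0.44^(1/0.36) = 0.44^2.778
ln(A_new/A_old) = ln 0.44 / 0.36 = -0.8210 / 0.36 = -2.2805
A_new/A_old = e^-2.2805 ≈ 0.1022

10.2%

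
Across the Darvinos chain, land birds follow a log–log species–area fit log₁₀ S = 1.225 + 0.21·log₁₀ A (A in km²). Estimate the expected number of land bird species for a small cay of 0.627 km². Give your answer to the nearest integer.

15

S = 16.79 × 0.627^0.21
ln S = ln 16.79 + 0.21 × ln 0.627 = 2.8207 + 0.21 × -0.4668 = 2.7226
S = e^2.7226 ≈ 15.22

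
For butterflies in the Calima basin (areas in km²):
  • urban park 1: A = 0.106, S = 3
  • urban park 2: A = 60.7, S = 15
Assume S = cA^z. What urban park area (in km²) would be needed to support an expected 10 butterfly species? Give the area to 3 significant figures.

z = ln(15/3) / ln(60.7/0.106) = 1.6094 / 6.3503 = 0.2534
c = 3 / 0.106^0.2534 = 3 / 0.5662 = 5.298
A = (10/5.298)^(1/0.2534) ⇒ ln A = ln(1.887)/0.2534 = 2.5061
A = e^2.5061 ≈ 12.26 km²

12.3 km²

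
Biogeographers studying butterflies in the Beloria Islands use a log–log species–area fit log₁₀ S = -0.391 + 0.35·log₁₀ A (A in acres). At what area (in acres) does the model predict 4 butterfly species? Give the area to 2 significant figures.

4 = 0.4064 × A^0.35  ⇒  A^0.35 = 4/0.4064 = 9.841
ln A = ln(9.841) / 0.35 = 2.2866 / 0.35 = 6.5332
A = e^6.5332 ≈ 687.6 acres

690 acres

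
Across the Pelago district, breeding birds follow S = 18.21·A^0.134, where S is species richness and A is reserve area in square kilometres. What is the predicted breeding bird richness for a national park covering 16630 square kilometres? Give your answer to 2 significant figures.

67

S = 18.21 × 16630^0.134
ln S = ln 18.21 + 0.134 × ln 16630 = 2.9020 + 0.134 × 9.7190 = 4.2043
S = e^4.2043 ≈ 66.97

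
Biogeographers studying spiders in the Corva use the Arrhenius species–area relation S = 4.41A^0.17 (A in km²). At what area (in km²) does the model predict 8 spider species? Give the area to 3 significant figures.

8 = 4.41 × A^0.17  ⇒  A^0.17 = 8/4.41 = 1.814
ln A = ln(1.814) / 0.17 = 0.5956 / 0.17 = 3.5033
A = e^3.5033 ≈ 33.23 km²

33.2 km²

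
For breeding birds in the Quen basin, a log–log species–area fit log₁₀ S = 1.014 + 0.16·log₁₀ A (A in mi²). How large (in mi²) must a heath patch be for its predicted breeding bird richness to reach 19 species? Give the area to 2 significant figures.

45 mi²

19 = 10.33 × A^0.16  ⇒  A^0.16 = 19/10.33 = 1.84
ln A = ln(1.84) / 0.16 = 0.6096 / 0.16 = 3.8101
A = e^3.8101 ≈ 45.16 mi²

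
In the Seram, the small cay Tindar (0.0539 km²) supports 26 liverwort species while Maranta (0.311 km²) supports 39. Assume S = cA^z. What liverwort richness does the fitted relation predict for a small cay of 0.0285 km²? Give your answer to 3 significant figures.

z = ln(39/26) / ln(0.311/0.0539) = 0.4055 / 1.7527 = 0.2313
c = 26 / 0.0539^0.2313 = 26 / 0.5088 = 51.1
S₃ = 51.1 × 0.0285^0.2313 = 51.1 × 0.4391 ≈ 22.44

22.4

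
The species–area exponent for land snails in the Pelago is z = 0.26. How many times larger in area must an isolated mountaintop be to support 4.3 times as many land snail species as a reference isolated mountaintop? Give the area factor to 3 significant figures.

(A₂/A₁)^0.26 = 4.3, so A₂/A₁ = 4.3^(1/0.26) = 4.3^3.846
ln(A₂/A₁) = ln 4.3 / 0.26 = 1.4586 / 0.26 = 5.6101
A₂/A₁ = e^5.6101 ≈ 273.2

273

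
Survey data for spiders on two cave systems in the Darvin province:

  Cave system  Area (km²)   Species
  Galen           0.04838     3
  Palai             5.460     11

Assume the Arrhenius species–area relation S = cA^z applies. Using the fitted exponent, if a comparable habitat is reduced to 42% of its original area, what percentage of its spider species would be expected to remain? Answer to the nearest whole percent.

z = ln(11/3) / ln(5.46/0.04838) = 1.2993 / 4.7261 = 0.2749
S_new/S_old = (A_new/A_old)^z = 0.42^0.2749 = exp(0.2749 × -0.8675) = 0.7878

79%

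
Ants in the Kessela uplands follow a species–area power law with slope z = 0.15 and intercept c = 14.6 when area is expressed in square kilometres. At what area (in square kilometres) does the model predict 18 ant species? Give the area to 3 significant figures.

4.04 square kilometres

18 = 14.6 × A^0.15  ⇒  A^0.15 = 18/14.6 = 1.233
ln A = ln(1.233) / 0.15 = 0.2094 / 0.15 = 1.3957
A = e^1.3957 ≈ 4.038 square kilometres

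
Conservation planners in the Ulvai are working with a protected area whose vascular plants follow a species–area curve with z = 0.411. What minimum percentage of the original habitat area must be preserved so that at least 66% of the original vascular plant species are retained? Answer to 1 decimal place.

36.4%

Need (A_new/A_old)^0.411 = 0.66, so A_new/A_old = 0.66^(1/0.411) = 0.66^2.433
ln(A_new/A_old) = ln 0.66 / 0.411 = -0.4155 / 0.411 = -1.0110
A_new/A_old = e^-1.0110 ≈ 0.3639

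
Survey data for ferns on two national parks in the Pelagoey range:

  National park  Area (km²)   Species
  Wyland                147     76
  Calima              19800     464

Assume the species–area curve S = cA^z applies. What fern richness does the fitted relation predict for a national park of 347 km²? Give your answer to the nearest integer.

z = ln(464/76) / ln(19800/147) = 1.8092 / 4.9030 = 0.3690
c = 76 / 147^0.3690 = 76 / 6.305 = 12.05
S₃ = 12.05 × 347^0.3690 = 12.05 × 8.657 ≈ 104.3

104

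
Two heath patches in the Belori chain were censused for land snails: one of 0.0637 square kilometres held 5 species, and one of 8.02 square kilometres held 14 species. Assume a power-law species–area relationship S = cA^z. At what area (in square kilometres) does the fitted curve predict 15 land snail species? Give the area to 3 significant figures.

11.1 square kilometres

z = ln(14/5) / ln(8.02/0.0637) = 1.0296 / 4.8355 = 0.2129
c = 5 / 0.0637^0.2129 = 5 / 0.5564 = 8.987
A = (15/8.987)^(1/0.2129) ⇒ ln A = ln(1.669)/0.2129 = 2.4060
A = e^2.4060 ≈ 11.09 square kilometres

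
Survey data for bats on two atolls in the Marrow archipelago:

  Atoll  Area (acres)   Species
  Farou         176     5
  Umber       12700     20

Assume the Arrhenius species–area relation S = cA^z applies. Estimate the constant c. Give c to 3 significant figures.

0.936

z = ln(S₂/S₁) / ln(A₂/A₁) = ln(20/5) / ln(12700/176) = 1.3863 / 4.2789 = 0.3240
c = S₁ / A₁^z = 5 / 176^0.3240 = 5 / 5.34 = 0.9364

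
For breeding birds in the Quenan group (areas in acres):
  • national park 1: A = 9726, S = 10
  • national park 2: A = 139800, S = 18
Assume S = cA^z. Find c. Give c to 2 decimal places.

z = ln(S₂/S₁) / ln(A₂/A₁) = ln(18/10) / ln(139800/9726) = 0.5878 / 2.6654 = 0.2205
c = S₁ / A₁^z = 10 / 9726^0.2205 = 10 / 7.576 = 1.32

1.32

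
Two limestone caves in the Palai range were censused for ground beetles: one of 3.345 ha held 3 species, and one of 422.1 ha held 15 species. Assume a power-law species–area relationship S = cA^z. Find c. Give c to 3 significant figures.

z = ln(S₂/S₁) / ln(A₂/A₁) = ln(15/3) / ln(422.1/3.345) = 1.6094 / 4.8378 = 0.3327
c = S₁ / A₁^z = 3 / 3.345^0.3327 = 3 / 1.494 = 2.008

2.01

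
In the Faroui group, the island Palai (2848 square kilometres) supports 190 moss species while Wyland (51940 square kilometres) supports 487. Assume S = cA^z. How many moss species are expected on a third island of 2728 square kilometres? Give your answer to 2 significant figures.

z = ln(487/190) / ln(51940/2848) = 0.9412 / 2.9035 = 0.3242
c = 190 / 2848^0.3242 = 190 / 13.18 = 14.42
S₃ = 14.42 × 2728^0.3242 = 14.42 × 13 ≈ 187.4

190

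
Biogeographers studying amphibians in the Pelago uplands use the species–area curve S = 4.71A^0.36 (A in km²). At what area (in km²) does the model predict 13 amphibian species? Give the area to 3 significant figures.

13 = 4.71 × A^0.36  ⇒  A^0.36 = 13/4.71 = 2.76
ln A = ln(2.76) / 0.36 = 1.0153 / 0.36 = 2.8202
A = e^2.8202 ≈ 16.78 km²

16.8 km²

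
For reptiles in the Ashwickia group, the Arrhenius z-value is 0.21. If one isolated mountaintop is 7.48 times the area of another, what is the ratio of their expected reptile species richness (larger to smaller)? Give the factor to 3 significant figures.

1.53

S₂/S₁ = (A₂/A₁)^z = 7.48^0.21
ln(S₂/S₁) = 0.21 × ln 7.48 = 0.21 × 2.0122 = 0.4226
S₂/S₁ = e^0.4226 ≈ 1.526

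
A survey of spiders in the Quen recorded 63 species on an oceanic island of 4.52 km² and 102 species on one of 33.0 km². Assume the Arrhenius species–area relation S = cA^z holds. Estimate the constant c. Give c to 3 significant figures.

43.7

z = ln(S₂/S₁) / ln(A₂/A₁) = ln(102/63) / ln(33/4.52) = 0.4818 / 1.9880 = 0.2424
c = S₁ / A₁^z = 63 / 4.52^0.2424 = 63 / 1.441 = 43.71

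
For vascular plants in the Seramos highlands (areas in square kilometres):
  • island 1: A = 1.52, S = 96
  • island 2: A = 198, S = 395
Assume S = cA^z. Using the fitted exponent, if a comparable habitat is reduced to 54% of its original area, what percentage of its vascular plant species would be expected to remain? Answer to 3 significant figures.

z = ln(395/96) / ln(198/1.52) = 1.4145 / 4.8696 = 0.2905
S_new/S_old = (A_new/A_old)^z = 0.54^0.2905 = exp(0.2905 × -0.6162) = 0.8361

83.6%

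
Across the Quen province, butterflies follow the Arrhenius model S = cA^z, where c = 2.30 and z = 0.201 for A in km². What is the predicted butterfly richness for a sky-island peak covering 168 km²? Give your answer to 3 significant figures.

S = 2.3 × 168^0.201 = 2.3 × 2.801 ≈ 6.442

6.44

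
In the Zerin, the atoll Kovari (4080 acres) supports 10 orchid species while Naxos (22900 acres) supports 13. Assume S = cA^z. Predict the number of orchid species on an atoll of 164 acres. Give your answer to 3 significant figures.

6.13

z = ln(13/10) / ln(22900/4080) = 0.2624 / 1.7250 = 0.1521
c = 10 / 4080^0.1521 = 10 / 3.541 = 2.824
S₃ = 2.824 × 164^0.1521 = 2.824 × 2.172 ≈ 6.133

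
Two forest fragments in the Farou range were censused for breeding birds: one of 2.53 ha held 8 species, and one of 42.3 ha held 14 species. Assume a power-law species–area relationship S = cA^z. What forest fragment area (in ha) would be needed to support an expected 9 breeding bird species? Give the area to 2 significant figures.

z = ln(14/8) / ln(42.3/2.53) = 0.5596 / 2.8166 = 0.1987
c = 8 / 2.53^0.1987 = 8 / 1.203 = 6.653
A = (9/6.653)^(1/0.1987) ⇒ ln A = ln(1.353)/0.1987 = 1.5210
A = e^1.5210 ≈ 4.577 ha

4.6 ha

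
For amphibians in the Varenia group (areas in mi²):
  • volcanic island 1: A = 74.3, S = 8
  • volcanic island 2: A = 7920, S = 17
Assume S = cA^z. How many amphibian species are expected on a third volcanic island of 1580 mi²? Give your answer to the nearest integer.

13

z = ln(17/8) / ln(7920/74.3) = 0.7538 / 4.6690 = 0.1614
c = 8 / 74.3^0.1614 = 8 / 2.005 = 3.991
S₃ = 3.991 × 1580^0.1614 = 3.991 × 3.284 ≈ 13.1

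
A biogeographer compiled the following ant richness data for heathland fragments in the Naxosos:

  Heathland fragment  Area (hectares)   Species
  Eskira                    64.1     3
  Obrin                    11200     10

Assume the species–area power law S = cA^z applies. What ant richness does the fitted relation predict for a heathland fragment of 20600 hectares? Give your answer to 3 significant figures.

11.5

z = ln(10/3) / ln(11200/64.1) = 1.2040 / 5.1632 = 0.2332
c = 3 / 64.1^0.2332 = 3 / 2.638 = 1.137
S₃ = 1.137 × 20600^0.2332 = 1.137 × 10.14 ≈ 11.53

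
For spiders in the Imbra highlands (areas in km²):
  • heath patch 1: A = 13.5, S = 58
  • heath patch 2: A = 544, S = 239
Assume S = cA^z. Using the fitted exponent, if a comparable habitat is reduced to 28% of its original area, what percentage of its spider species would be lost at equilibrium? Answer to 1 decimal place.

z = ln(239/58) / ln(544/13.5) = 1.4160 / 3.6963 = 0.3831
S_new/S_old = (A_new/A_old)^z = 0.28^0.3831 = exp(0.3831 × -1.2730) = 0.6141
Fraction lost = 1 − 0.6141 = 0.3859

38.6%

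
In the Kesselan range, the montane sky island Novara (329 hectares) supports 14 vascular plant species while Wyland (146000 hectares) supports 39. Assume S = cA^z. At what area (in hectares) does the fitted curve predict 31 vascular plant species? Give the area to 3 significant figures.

z = ln(39/14) / ln(146000/329) = 1.0245 / 6.0953 = 0.1681
c = 14 / 329^0.1681 = 14 / 2.649 = 5.285
A = (31/5.285)^(1/0.1681) ⇒ ln A = ln(5.866)/0.1681 = 10.5255
A = e^10.5255 ≈ 37254 hectares

37300 hectares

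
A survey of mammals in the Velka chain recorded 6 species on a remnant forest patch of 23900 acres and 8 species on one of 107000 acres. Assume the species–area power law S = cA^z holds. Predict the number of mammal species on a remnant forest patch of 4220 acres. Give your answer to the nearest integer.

z = ln(8/6) / ln(107000/23900) = 0.2877 / 1.4990 = 0.1919
c = 6 / 23900^0.1919 = 6 / 6.923 = 0.8666
S₃ = 0.8666 × 4220^0.1919 = 0.8666 × 4.963 ≈ 4.301

4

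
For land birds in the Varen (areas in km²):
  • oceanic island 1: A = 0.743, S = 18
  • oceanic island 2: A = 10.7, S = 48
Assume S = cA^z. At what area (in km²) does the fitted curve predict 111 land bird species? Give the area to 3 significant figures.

105 km²

z = ln(48/18) / ln(10.7/0.743) = 0.9808 / 2.6673 = 0.3677
c = 18 / 0.743^0.3677 = 18 / 0.8965 = 20.08
A = (111/20.08)^(1/0.3677) ⇒ ln A = ln(5.529)/0.3677 = 4.6500
A = e^4.6500 ≈ 104.6 km²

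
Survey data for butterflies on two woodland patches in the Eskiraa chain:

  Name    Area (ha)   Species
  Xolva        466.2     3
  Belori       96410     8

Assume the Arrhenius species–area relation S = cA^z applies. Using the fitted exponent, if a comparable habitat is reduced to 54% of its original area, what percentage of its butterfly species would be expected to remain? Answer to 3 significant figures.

z = ln(8/3) / ln(96410/466.2) = 0.9808 / 5.3318 = 0.1840
S_new/S_old = (A_new/A_old)^z = 0.54^0.1840 = exp(0.1840 × -0.6162) = 0.8928

89.3%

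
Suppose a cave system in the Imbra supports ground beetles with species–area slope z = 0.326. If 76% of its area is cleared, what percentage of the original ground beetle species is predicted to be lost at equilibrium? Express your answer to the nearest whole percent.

37%

S_new/S_old = (A_new/A_old)^z = 0.24^0.326
= exp(0.326 × ln 0.24) = exp(0.326 × -1.4271) = exp(-0.4652) ≈ 0.628
Fraction lost = 1 − 0.628 = 0.372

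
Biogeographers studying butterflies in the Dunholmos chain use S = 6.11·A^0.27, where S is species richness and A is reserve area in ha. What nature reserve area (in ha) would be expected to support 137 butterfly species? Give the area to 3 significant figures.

101000 ha

137 = 6.11 × A^0.27  ⇒  A^0.27 = 137/6.11 = 22.42
ln A = ln(22.42) / 0.27 = 3.1101 / 0.27 = 11.5187
A = e^11.5187 ≈ 100581 ha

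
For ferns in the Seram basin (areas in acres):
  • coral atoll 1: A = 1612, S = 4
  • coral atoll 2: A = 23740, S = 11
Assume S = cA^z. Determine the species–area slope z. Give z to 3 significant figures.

0.376

Taking logs: ln S = ln c + z ln A, so z = (ln S₂ − ln S₁)/(ln A₂ − ln A₁).
z = ln(11/4) / ln(23740/1612) = ln(2.75) / ln(14.73) = 1.0116 / 2.6897 = 0.3761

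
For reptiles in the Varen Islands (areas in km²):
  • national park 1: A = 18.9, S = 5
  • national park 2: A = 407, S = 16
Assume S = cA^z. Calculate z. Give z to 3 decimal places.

Taking logs: ln S = ln c + z ln A, so z = (ln S₂ − ln S₁)/(ln A₂ − ln A₁).
z = ln(16/5) / ln(407/18.9) = ln(3.2) / ln(21.53) = 1.1632 / 3.0697 = 0.3789

0.379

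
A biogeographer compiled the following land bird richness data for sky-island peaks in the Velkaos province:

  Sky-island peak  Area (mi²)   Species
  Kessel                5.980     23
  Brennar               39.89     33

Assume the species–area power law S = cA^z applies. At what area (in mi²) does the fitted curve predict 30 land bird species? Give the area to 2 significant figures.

z = ln(33/23) / ln(39.89/5.98) = 0.3610 / 1.8977 = 0.1902
c = 23 / 5.98^0.1902 = 23 / 1.405 = 16.37
A = (30/16.37)^(1/0.1902) ⇒ ln A = ln(1.833)/0.1902 = 3.1851
A = e^3.1851 ≈ 24.17 mi²

24 mi²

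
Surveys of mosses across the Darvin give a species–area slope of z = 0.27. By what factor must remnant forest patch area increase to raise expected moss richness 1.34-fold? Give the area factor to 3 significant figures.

2.96

(A₂/A₁)^0.27 = 1.34, so A₂/A₁ = 1.34^(1/0.27) = 1.34^3.704
ln(A₂/A₁) = ln 1.34 / 0.27 = 0.2927 / 0.27 = 1.0840
A₂/A₁ = e^1.0840 ≈ 2.956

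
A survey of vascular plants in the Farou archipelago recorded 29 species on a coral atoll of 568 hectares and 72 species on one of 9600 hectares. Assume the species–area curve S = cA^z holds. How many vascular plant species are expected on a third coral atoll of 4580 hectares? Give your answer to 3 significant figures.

z = ln(72/29) / ln(9600/568) = 0.9094 / 2.8274 = 0.3216
c = 29 / 568^0.3216 = 29 / 7.689 = 3.772
S₃ = 3.772 × 4580^0.3216 = 3.772 × 15.05 ≈ 56.75

56.7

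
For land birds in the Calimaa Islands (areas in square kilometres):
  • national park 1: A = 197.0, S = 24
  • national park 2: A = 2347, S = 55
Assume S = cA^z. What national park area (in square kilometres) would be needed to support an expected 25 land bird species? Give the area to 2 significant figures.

220 square kilometres

z = ln(55/24) / ln(2347/197) = 0.8293 / 2.4777 = 0.3347
c = 24 / 197^0.3347 = 24 / 5.861 = 4.095
A = (25/4.095)^(1/0.3347) ⇒ ln A = ln(6.105)/0.3347 = 5.4052
A = e^5.4052 ≈ 222.6 square kilometres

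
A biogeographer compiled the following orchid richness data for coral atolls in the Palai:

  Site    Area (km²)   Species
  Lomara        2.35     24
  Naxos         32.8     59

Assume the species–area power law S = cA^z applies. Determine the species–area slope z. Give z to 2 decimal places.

Taking logs: ln S = ln c + z ln A, so z = (ln S₂ − ln S₁)/(ln A₂ − ln A₁).
z = ln(59/24) / ln(32.8/2.35) = ln(2.458) / ln(13.96) = 0.8995 / 2.6360 = 0.3412

0.34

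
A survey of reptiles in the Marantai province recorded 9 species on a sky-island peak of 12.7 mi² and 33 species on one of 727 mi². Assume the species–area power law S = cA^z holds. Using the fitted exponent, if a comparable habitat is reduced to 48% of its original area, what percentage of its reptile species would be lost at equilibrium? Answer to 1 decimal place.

21.0%

z = ln(33/9) / ln(727/12.7) = 1.2993 / 4.0473 = 0.3210
S_new/S_old = (A_new/A_old)^z = 0.48^0.3210 = exp(0.3210 × -0.7340) = 0.7901
Fraction lost = 1 − 0.7901 = 0.2099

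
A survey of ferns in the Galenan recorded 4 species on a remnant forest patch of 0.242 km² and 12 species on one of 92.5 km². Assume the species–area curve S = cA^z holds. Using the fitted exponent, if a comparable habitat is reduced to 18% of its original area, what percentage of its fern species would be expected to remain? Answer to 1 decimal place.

z = ln(12/4) / ln(92.5/0.242) = 1.0986 / 5.9460 = 0.1848
S_new/S_old = (A_new/A_old)^z = 0.18^0.1848 = exp(0.1848 × -1.7148) = 0.7285

72.8%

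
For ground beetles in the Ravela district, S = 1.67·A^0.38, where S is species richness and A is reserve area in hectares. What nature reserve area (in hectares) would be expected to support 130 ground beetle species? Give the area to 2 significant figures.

130 = 1.67 × A^0.38  ⇒  A^0.38 = 130/1.67 = 77.84
ln A = ln(77.84) / 0.38 = 4.3547 / 0.38 = 11.4598
A = e^11.4598 ≈ 94823 hectares

95000 hectares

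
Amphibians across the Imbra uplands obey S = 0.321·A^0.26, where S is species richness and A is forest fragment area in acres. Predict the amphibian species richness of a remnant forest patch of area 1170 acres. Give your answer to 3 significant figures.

2.01

S = 0.321 × 1170^0.26 = 0.321 × 6.277 ≈ 2.015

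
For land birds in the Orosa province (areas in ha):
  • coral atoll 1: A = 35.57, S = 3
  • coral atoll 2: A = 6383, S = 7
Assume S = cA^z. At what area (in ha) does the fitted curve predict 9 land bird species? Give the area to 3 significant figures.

z = ln(7/3) / ln(6383/35.57) = 0.8473 / 5.1899 = 0.1633
c = 3 / 35.57^0.1633 = 3 / 1.792 = 1.675
A = (9/1.675)^(1/0.1633) ⇒ ln A = ln(5.375)/0.1633 = 10.3008
A = e^10.3008 ≈ 29755 ha

29800 ha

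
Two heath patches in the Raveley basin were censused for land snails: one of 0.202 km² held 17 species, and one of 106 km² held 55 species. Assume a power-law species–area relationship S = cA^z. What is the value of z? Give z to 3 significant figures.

0.187

Taking logs: ln S = ln c + z ln A, so z = (ln S₂ − ln S₁)/(ln A₂ − ln A₁).
z = ln(55/17) / ln(106/0.202) = ln(3.235) / ln(524.8) = 1.1741 / 6.2629 = 0.1875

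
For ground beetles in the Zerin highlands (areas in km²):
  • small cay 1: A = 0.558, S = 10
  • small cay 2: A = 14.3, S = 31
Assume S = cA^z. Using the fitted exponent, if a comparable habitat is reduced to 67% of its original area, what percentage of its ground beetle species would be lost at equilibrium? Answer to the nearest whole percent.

13%

z = ln(31/10) / ln(14.3/0.558) = 1.1314 / 3.2437 = 0.3488
S_new/S_old = (A_new/A_old)^z = 0.67^0.3488 = exp(0.3488 × -0.4005) = 0.8696
Fraction lost = 1 − 0.8696 = 0.1304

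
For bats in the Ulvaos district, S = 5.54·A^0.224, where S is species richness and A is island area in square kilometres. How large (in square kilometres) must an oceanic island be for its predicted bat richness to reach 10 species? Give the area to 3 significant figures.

10 = 5.54 × A^0.224  ⇒  A^0.224 = 10/5.54 = 1.805
ln A = ln(1.805) / 0.224 = 0.5906 / 0.224 = 2.6366
A = e^2.6366 ≈ 13.97 square kilometres

14.0 square kilometres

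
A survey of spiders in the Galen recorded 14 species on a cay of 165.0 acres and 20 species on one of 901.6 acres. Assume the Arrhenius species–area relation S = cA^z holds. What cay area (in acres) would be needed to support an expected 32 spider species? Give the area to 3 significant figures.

z = ln(20/14) / ln(901.6/165) = 0.3567 / 1.6982 = 0.2100
c = 14 / 165^0.2100 = 14 / 2.922 = 4.791
A = (32/4.791)^(1/0.2100) ⇒ ln A = ln(6.68)/0.2100 = 9.0420
A = e^9.0420 ≈ 8451 acres

8450 acres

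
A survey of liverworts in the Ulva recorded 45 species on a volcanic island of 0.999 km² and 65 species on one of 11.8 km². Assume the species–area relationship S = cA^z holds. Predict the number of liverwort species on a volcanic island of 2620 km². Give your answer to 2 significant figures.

150

z = ln(65/45) / ln(11.8/0.999) = 0.3677 / 2.4691 = 0.1489
c = 45 / 0.999^0.1489 = 45 / 0.9999 = 45.01
S₃ = 45.01 × 2620^0.1489 = 45.01 × 3.229 ≈ 145.3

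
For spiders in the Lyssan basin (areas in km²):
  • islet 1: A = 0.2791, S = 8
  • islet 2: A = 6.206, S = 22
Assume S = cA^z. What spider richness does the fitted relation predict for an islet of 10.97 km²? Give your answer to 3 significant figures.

26.5

z = ln(22/8) / ln(6.206/0.2791) = 1.0116 / 3.1017 = 0.3261
c = 8 / 0.2791^0.3261 = 8 / 0.6595 = 12.13
S₃ = 12.13 × 10.97^0.3261 = 12.13 × 2.184 ≈ 26.49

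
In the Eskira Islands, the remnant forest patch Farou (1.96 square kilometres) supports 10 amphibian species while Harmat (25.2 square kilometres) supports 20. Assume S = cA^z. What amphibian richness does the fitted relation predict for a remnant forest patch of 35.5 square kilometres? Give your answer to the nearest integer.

22

z = ln(20/10) / ln(25.2/1.96) = 0.6931 / 2.5539 = 0.2714
c = 10 / 1.96^0.2714 = 10 / 1.2 = 8.331
S₃ = 8.331 × 35.5^0.2714 = 8.331 × 2.635 ≈ 21.95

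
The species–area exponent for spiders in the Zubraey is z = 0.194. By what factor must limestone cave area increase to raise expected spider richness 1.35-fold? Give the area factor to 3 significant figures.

(A₂/A₁)^0.194 = 1.35, so A₂/A₁ = 1.35^(1/0.194) = 1.35^5.155
ln(A₂/A₁) = ln 1.35 / 0.194 = 0.3001 / 0.194 = 1.5469
A₂/A₁ = e^1.5469 ≈ 4.697

4.70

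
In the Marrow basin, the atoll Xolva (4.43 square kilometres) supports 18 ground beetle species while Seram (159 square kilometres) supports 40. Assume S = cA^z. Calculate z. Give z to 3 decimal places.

0.223

Taking logs: ln S = ln c + z ln A, so z = (ln S₂ − ln S₁)/(ln A₂ − ln A₁).
z = ln(40/18) / ln(159/4.43) = ln(2.222) / ln(35.89) = 0.7985 / 3.5805 = 0.2230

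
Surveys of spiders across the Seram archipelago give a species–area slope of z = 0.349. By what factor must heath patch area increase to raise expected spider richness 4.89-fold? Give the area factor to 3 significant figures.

(A₂/A₁)^0.349 = 4.89, so A₂/A₁ = 4.89^(1/0.349) = 4.89^2.865
ln(A₂/A₁) = ln 4.89 / 0.349 = 1.5872 / 0.349 = 4.5478
A₂/A₁ = e^4.5478 ≈ 94.43

94.4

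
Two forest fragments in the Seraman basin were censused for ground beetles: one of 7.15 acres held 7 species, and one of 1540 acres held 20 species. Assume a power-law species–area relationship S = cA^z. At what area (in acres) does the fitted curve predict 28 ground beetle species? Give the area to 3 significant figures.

8620 acres

z = ln(20/7) / ln(1540/7.15) = 1.0498 / 5.3724 = 0.1954
c = 7 / 7.15^0.1954 = 7 / 1.469 = 4.766
A = (28/4.766)^(1/0.1954) ⇒ ln A = ln(5.875)/0.1954 = 9.0614
A = e^9.0614 ≈ 8616 acres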